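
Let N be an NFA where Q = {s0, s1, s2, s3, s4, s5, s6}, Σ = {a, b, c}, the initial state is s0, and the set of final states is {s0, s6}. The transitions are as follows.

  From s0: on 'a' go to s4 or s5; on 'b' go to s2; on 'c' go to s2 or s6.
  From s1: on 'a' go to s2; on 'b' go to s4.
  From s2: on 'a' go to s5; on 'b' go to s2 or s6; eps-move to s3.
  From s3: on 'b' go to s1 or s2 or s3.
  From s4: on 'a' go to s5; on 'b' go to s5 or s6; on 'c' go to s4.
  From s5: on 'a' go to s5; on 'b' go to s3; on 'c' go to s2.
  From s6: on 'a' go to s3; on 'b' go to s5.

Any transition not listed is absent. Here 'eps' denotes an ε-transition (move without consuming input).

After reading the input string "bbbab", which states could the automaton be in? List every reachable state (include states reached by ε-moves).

Start in {s0}.
Read 'b': s0→{s2}; union {s2}; ε-closure = {s2, s3}.
Read 'b': s2→{s2, s6}, s3→{s1, s2, s3}; now {s1, s2, s3, s6}.
Read 'b': s1→{s4}, s2→{s2, s6}, s3→{s1, s2, s3}, s6→{s5}; now {s1, s2, s3, s4, s5, s6}.
Read 'a': s1→{s2}, s2→{s5}, s3→∅, s4→{s5}, s5→{s5}, s6→{s3}; now {s2, s3, s5}.
Read 'b': s2→{s2, s6}, s3→{s1, s2, s3}, s5→{s3}; now {s1, s2, s3, s6}.

{s1, s2, s3, s6}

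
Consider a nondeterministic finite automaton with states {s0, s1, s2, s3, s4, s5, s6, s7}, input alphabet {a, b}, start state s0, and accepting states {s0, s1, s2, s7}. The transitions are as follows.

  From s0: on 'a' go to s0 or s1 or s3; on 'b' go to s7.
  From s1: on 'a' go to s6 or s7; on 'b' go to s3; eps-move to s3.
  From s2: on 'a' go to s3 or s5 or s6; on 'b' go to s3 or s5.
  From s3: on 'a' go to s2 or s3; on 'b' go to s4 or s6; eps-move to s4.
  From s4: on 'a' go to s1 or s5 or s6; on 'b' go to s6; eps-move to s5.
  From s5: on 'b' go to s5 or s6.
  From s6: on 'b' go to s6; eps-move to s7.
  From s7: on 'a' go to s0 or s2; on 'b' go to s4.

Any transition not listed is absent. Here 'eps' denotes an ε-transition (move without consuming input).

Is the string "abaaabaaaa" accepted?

Yes

Start in {s0}.
Read 'a': {s0} → {s0, s1, s3, s4, s5}.
Read 'b': {s0, s1, s3, s4, s5} → {s3, s4, s5, s6, s7}.
Read 'a': {s3, s4, s5, s6, s7} → {s0, s1, s2, s3, s4, s5, s6, s7}.
Read 'a': {s0, s1, s2, s3, s4, s5, s6, s7} → {s0, s1, s2, s3, s4, s5, s6, s7}.
Read 'a': {s0, s1, s2, s3, s4, s5, s6, s7} → {s0, s1, s2, s3, s4, s5, s6, s7}.
Read 'b': {s0, s1, s2, s3, s4, s5, s6, s7} → {s3, s4, s5, s6, s7}.
Read 'a': {s3, s4, s5, s6, s7} → {s0, s1, s2, s3, s4, s5, s6, s7}.
Read 'a': {s0, s1, s2, s3, s4, s5, s6, s7} → {s0, s1, s2, s3, s4, s5, s6, s7}.
Read 'a': {s0, s1, s2, s3, s4, s5, s6, s7} → {s0, s1, s2, s3, s4, s5, s6, s7}.
Read 'a': {s0, s1, s2, s3, s4, s5, s6, s7} → {s0, s1, s2, s3, s4, s5, s6, s7}.
The final set {s0, s1, s2, s3, s4, s5, s6, s7} contains the accepting states s0, s1, s2, s7.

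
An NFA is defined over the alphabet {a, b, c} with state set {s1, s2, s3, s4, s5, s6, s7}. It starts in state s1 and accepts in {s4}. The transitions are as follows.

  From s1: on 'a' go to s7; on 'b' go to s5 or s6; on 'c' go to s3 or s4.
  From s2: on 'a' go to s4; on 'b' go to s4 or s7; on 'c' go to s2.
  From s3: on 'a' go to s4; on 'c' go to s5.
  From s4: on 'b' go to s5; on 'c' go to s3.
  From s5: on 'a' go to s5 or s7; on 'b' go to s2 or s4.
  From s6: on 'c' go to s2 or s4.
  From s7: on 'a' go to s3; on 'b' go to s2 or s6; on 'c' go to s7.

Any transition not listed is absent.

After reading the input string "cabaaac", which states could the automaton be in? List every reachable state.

Start in {s1}.
Read 'c': s1→{s3, s4}; now {s3, s4}.
Read 'a': s3→{s4}, s4→∅; now {s4}.
Read 'b': s4→{s5}; now {s5}.
Read 'a': s5→{s5, s7}; now {s5, s7}.
Read 'a': s5→{s5, s7}, s7→{s3}; now {s3, s5, s7}.
Read 'a': s3→{s4}, s5→{s5, s7}, s7→{s3}; now {s3, s4, s5, s7}.
Read 'c': s3→{s5}, s4→{s3}, s5→∅, s7→{s7}; now {s3, s5, s7}.

{s3, s5, s7}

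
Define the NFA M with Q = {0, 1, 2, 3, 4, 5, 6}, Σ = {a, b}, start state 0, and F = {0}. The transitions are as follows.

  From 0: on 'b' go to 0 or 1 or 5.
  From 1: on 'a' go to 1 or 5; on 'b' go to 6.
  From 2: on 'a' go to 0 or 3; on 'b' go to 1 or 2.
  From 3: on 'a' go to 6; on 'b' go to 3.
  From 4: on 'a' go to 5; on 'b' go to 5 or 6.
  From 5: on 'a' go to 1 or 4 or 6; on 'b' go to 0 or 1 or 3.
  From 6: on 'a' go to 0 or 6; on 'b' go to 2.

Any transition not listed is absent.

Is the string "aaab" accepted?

No

Start in {0}.
Read 'a': 0→∅; now ∅.
The set is empty and remains empty for the remaining 3 symbols.
The final set ∅ contains no accepting state.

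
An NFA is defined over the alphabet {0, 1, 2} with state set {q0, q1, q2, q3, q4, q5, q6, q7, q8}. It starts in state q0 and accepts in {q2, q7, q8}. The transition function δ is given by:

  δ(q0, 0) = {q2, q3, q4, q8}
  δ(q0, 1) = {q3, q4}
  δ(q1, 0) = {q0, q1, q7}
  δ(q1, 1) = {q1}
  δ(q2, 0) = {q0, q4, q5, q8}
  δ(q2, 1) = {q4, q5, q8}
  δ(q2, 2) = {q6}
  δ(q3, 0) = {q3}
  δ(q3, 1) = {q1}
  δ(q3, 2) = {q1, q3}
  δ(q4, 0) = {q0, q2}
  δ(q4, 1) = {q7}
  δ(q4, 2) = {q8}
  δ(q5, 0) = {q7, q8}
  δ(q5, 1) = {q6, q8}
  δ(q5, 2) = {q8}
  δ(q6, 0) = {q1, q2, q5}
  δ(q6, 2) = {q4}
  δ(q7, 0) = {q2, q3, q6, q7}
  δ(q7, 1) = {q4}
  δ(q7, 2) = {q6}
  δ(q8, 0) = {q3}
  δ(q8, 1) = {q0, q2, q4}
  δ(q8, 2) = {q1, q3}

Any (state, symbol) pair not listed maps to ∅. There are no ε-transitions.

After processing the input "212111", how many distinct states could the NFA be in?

0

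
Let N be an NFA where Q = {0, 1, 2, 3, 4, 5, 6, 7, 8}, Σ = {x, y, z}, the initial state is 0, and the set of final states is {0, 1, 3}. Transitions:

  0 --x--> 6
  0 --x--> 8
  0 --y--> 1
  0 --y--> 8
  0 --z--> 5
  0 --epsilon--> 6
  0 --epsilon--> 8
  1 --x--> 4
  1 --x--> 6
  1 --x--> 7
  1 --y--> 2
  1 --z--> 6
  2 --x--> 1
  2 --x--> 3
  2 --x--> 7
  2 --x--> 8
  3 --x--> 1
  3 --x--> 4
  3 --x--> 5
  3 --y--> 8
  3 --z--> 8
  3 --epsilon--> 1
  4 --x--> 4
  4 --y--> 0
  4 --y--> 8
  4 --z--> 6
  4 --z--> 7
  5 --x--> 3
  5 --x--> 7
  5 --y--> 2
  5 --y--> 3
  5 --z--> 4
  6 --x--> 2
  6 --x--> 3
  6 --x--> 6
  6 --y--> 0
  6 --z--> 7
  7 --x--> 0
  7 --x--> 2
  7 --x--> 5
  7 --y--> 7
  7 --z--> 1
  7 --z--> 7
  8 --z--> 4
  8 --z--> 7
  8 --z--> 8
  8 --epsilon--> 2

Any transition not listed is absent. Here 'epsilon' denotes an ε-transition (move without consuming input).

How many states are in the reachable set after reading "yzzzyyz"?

7

Start: ε-closure({0}) = {0, 2, 6, 8}.
Read 'y': 0→{1, 8}, 2→∅, 6→{0}, 8→∅; union {0, 1, 8}; ε-closure = {0, 1, 2, 6, 8}.
Read 'z': 0→{5}, 1→{6}, 2→∅, 6→{7}, 8→{4, 7, 8}; union {4, 5, 6, 7, 8}; ε-closure = {2, 4, 5, 6, 7, 8}.
Read 'z': 2→∅, 4→{6, 7}, 5→{4}, 6→{7}, 7→{1, 7}, 8→{4, 7, 8}; union {1, 4, 6, 7, 8}; ε-closure = {1, 2, 4, 6, 7, 8}.
Read 'z': 1→{6}, 2→∅, 4→{6, 7}, 6→{7}, 7→{1, 7}, 8→{4, 7, 8}; union {1, 4, 6, 7, 8}; ε-closure = {1, 2, 4, 6, 7, 8}.
Read 'y': 1→{2}, 2→∅, 4→{0, 8}, 6→{0}, 7→{7}, 8→∅; union {0, 2, 7, 8}; ε-closure = {0, 2, 6, 7, 8}.
Read 'y': 0→{1, 8}, 2→∅, 6→{0}, 7→{7}, 8→∅; union {0, 1, 7, 8}; ε-closure = {0, 1, 2, 6, 7, 8}.
Read 'z': 0→{5}, 1→{6}, 2→∅, 6→{7}, 7→{1, 7}, 8→{4, 7, 8}; union {1, 4, 5, 6, 7, 8}; ε-closure = {1, 2, 4, 5, 6, 7, 8}.
That set has 7 states.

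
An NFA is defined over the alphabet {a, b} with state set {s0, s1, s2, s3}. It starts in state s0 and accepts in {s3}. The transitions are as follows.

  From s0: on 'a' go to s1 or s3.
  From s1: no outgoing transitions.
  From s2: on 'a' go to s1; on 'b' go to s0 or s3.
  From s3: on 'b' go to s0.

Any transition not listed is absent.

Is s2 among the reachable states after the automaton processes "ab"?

Start in {s0}.
Read 'a': s0→{s1, s3}; now {s1, s3}.
Read 'b': s1→∅, s3→{s0}; now {s0}.
State s2 is not in {s0}.

No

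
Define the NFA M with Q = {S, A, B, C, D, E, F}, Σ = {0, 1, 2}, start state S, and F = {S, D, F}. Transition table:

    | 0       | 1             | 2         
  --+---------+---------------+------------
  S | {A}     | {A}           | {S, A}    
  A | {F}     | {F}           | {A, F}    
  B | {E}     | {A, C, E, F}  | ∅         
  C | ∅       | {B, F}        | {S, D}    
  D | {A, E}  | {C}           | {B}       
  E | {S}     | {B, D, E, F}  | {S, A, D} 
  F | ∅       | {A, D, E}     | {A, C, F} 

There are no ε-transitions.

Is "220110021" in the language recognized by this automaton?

Yes

Start in {S}.
Read '2': S→{S, A}; now {S, A}.
Read '2': S→{S, A}, A→{A, F}; now {S, A, F}.
Read '0': S→{A}, A→{F}, F→∅; now {A, F}.
Read '1': A→{F}, F→{A, D, E}; now {A, D, E, F}.
Read '1': A→{F}, D→{C}, E→{B, D, E, F}, F→{A, D, E}; now {A, B, C, D, E, F}.
Read '0': A→{F}, B→{E}, C→∅, D→{A, E}, E→{S}, F→∅; now {S, A, E, F}.
Read '0': S→{A}, A→{F}, E→{S}, F→∅; now {S, A, F}.
Read '2': S→{S, A}, A→{A, F}, F→{A, C, F}; now {S, A, C, F}.
Read '1': S→{A}, A→{F}, C→{B, F}, F→{A, D, E}; now {A, B, D, E, F}.
The final set {A, B, D, E, F} contains the accepting states D, F.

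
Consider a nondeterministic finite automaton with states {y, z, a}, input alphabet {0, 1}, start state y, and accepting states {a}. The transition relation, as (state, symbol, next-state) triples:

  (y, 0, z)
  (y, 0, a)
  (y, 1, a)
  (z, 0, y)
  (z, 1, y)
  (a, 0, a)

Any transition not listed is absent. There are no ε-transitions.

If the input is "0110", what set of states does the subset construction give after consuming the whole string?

Start in {y}.
Read '0': y→{z, a}; now {z, a}.
Read '1': z→{y}, a→∅; now {y}.
Read '1': y→{a}; now {a}.
Read '0': a→{a}; now {a}.

{a}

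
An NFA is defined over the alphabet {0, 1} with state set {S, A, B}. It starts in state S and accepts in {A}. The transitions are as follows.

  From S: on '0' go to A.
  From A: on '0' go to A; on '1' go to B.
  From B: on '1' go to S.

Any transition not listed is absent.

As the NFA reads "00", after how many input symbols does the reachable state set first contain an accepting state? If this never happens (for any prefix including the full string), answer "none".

Start in {S}.
Read '0': S→{A}; now {A}.
None of the earlier sets intersect F, but {A} does.

1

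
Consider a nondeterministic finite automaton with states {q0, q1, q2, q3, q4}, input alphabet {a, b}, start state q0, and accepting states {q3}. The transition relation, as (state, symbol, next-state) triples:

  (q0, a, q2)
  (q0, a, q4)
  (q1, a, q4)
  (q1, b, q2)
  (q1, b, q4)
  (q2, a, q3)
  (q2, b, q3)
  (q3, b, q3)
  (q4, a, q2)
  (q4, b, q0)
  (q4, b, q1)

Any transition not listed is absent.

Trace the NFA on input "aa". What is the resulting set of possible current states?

{q2, q3}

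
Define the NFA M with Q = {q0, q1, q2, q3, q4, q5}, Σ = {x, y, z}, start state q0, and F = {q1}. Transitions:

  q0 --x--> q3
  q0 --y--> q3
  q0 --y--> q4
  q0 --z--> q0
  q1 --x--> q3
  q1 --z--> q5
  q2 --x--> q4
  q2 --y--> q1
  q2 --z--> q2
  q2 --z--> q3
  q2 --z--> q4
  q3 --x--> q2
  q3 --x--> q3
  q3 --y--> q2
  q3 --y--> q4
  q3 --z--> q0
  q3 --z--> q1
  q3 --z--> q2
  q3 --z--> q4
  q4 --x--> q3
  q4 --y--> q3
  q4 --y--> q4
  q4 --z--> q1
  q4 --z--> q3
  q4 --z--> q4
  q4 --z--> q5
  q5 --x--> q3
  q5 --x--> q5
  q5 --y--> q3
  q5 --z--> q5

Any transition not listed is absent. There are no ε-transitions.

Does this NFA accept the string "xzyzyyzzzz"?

Start in {q0}.
Read 'x': {q0} → {q3}.
Read 'z': {q3} → {q0, q1, q2, q4}.
Read 'y': {q0, q1, q2, q4} → {q1, q3, q4}.
Read 'z': {q1, q3, q4} → {q0, q1, q2, q3, q4, q5}.
Read 'y': {q0, q1, q2, q3, q4, q5} → {q1, q2, q3, q4}.
Read 'y': {q1, q2, q3, q4} → {q1, q2, q3, q4}.
Read 'z': {q1, q2, q3, q4} → {q0, q1, q2, q3, q4, q5}.
Read 'z': {q0, q1, q2, q3, q4, q5} → {q0, q1, q2, q3, q4, q5}.
Read 'z': {q0, q1, q2, q3, q4, q5} → {q0, q1, q2, q3, q4, q5}.
Read 'z': {q0, q1, q2, q3, q4, q5} → {q0, q1, q2, q3, q4, q5}.
The final set {q0, q1, q2, q3, q4, q5} contains the accepting state q1.

Yes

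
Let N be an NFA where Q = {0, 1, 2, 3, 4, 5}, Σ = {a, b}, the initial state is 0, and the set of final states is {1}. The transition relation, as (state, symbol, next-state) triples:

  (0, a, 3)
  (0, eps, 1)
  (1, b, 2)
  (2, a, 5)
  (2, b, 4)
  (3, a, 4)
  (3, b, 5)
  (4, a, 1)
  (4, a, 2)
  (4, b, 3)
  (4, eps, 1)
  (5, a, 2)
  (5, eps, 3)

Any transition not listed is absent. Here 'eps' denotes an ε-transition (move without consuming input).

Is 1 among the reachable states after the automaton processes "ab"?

No

Start: ε-closure({0}) = {0, 1}.
Read 'a': 0→{3}, 1→∅; now {3}.
Read 'b': 3→{5}; union {5}; ε-closure = {3, 5}.
State 1 is not in {3, 5}.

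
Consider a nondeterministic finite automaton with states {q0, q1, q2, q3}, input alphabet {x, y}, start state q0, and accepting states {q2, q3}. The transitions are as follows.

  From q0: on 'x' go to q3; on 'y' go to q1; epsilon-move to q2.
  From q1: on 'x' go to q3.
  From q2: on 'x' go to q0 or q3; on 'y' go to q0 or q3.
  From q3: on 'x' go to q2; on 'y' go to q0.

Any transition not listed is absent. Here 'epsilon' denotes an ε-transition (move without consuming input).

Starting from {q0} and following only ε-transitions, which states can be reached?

Begin with {q0}.
ε-move q0 → q2; add q2.

{q0, q2}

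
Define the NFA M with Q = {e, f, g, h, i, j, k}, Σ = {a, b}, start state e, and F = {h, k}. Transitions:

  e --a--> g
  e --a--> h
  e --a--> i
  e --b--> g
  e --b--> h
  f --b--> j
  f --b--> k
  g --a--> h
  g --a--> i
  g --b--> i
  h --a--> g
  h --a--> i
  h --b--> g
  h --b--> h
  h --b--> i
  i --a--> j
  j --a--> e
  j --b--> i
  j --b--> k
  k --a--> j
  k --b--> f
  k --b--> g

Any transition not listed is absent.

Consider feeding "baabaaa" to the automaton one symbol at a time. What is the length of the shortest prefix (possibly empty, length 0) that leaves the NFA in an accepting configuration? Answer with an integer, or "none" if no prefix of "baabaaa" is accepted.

Start in {e}.
Read 'b': e→{g, h}; now {g, h}.
None of the earlier sets intersect F, but {g, h} does.

1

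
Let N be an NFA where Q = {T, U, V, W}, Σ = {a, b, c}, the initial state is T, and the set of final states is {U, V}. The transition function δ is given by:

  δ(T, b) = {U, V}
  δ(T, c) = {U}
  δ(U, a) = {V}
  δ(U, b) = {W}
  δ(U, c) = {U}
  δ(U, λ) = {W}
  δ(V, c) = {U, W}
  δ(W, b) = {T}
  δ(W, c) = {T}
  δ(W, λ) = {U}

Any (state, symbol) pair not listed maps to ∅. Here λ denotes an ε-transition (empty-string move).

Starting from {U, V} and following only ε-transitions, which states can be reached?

Begin with {U, V}.
ε-move U → W; add W.

{U, V, W}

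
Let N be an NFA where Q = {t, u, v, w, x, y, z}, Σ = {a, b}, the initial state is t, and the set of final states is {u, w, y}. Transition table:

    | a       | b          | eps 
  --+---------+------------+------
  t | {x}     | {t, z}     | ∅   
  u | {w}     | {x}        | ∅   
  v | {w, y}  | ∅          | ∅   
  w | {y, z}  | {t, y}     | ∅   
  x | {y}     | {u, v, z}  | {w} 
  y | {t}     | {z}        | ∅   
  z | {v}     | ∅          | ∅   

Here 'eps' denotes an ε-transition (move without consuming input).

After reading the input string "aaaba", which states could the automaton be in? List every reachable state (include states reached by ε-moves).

{v, w, x}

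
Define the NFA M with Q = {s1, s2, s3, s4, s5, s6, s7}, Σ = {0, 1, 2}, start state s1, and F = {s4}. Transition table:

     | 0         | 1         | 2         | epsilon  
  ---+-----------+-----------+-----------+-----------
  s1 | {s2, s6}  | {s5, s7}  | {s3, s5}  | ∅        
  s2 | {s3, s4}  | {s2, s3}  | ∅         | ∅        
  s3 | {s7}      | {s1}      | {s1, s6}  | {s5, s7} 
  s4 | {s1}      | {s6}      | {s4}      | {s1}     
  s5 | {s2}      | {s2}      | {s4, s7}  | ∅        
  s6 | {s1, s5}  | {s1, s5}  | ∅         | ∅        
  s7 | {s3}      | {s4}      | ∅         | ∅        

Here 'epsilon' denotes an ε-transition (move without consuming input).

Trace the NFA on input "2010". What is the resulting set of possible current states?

{s1, s2, s3, s4, s5, s6, s7}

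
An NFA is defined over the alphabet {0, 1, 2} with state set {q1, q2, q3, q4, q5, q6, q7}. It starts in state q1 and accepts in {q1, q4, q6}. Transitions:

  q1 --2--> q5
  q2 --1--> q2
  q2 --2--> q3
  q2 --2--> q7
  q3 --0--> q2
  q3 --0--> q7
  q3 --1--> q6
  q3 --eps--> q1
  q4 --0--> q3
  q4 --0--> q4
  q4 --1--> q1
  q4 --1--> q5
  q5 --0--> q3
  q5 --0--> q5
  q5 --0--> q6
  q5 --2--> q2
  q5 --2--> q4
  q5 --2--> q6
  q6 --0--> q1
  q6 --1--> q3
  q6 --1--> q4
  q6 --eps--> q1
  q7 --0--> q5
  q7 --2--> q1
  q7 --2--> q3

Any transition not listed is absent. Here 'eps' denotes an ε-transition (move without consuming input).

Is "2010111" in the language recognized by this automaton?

Start in {q1}.
Read '2': q1→{q5}; now {q5}.
Read '0': q5→{q3, q5, q6}; union {q3, q5, q6}; ε-closure = {q1, q3, q5, q6}.
Read '1': q1→∅, q3→{q6}, q5→∅, q6→{q3, q4}; union {q3, q4, q6}; ε-closure = {q1, q3, q4, q6}.
Read '0': q1→∅, q3→{q2, q7}, q4→{q3, q4}, q6→{q1}; now {q1, q2, q3, q4, q7}.
Read '1': q1→∅, q2→{q2}, q3→{q6}, q4→{q1, q5}, q7→∅; now {q1, q2, q5, q6}.
Read '1': q1→∅, q2→{q2}, q5→∅, q6→{q3, q4}; union {q2, q3, q4}; ε-closure = {q1, q2, q3, q4}.
Read '1': q1→∅, q2→{q2}, q3→{q6}, q4→{q1, q5}; now {q1, q2, q5, q6}.
The final set {q1, q2, q5, q6} contains the accepting states q1, q6.

Yes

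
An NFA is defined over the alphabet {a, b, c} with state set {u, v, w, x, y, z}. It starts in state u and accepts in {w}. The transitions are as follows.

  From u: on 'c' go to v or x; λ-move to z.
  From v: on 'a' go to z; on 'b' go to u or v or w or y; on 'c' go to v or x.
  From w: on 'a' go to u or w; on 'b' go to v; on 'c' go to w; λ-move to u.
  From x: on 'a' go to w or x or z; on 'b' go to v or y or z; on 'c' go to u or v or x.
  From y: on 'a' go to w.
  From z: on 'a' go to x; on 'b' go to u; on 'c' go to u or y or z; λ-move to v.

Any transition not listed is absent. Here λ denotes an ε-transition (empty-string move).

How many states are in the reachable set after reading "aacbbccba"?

Start: ε-closure({u}) = {u, v, z}.
Read 'a': u→∅, v→{z}, z→{x}; union {x, z}; ε-closure = {v, x, z}.
Read 'a': v→{z}, x→{w, x, z}, z→{x}; union {w, x, z}; ε-closure = {u, v, w, x, z}.
Read 'c': u→{v, x}, v→{v, x}, w→{w}, x→{u, v, x}, z→{u, y, z}; now {u, v, w, x, y, z}.
Read 'b': u→∅, v→{u, v, w, y}, w→{v}, x→{v, y, z}, y→∅, z→{u}; now {u, v, w, y, z}.
Read 'b': u→∅, v→{u, v, w, y}, w→{v}, y→∅, z→{u}; union {u, v, w, y}; ε-closure = {u, v, w, y, z}.
Read 'c': u→{v, x}, v→{v, x}, w→{w}, y→∅, z→{u, y, z}; now {u, v, w, x, y, z}.
Read 'c': u→{v, x}, v→{v, x}, w→{w}, x→{u, v, x}, y→∅, z→{u, y, z}; now {u, v, w, x, y, z}.
Read 'b': u→∅, v→{u, v, w, y}, w→{v}, x→{v, y, z}, y→∅, z→{u}; now {u, v, w, y, z}.
Read 'a': u→∅, v→{z}, w→{u, w}, y→{w}, z→{x}; union {u, w, x, z}; ε-closure = {u, v, w, x, z}.
That set has 5 states.

5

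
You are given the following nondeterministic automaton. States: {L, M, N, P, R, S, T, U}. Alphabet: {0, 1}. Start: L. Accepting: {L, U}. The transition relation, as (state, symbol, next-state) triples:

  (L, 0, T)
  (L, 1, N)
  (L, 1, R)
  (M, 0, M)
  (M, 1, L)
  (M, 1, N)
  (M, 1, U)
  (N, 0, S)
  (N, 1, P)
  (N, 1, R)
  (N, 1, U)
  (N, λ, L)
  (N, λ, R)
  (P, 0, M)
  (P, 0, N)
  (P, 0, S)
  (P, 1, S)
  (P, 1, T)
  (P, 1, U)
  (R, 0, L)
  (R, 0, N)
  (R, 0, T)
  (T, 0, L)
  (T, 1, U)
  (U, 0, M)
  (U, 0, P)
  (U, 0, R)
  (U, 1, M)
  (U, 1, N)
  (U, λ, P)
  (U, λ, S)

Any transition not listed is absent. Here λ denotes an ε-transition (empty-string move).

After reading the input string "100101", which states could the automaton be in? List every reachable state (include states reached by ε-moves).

{L, N, P, R, S, T, U}

Start in {L}.
Read '1': L→{N, R}; union {N, R}; ε-closure = {L, N, R}.
Read '0': L→{T}, N→{S}, R→{L, N, T}; union {L, N, S, T}; ε-closure = {L, N, R, S, T}.
Read '0': L→{T}, N→{S}, R→{L, N, T}, S→∅, T→{L}; union {L, N, S, T}; ε-closure = {L, N, R, S, T}.
Read '1': L→{N, R}, N→{P, R, U}, R→∅, S→∅, T→{U}; union {N, P, R, U}; ε-closure = {L, N, P, R, S, U}.
Read '0': L→{T}, N→{S}, P→{M, N, S}, R→{L, N, T}, S→∅, U→{M, P, R}; now {L, M, N, P, R, S, T}.
Read '1': L→{N, R}, M→{L, N, U}, N→{P, R, U}, P→{S, T, U}, R→∅, S→∅, T→{U}; now {L, N, P, R, S, T, U}.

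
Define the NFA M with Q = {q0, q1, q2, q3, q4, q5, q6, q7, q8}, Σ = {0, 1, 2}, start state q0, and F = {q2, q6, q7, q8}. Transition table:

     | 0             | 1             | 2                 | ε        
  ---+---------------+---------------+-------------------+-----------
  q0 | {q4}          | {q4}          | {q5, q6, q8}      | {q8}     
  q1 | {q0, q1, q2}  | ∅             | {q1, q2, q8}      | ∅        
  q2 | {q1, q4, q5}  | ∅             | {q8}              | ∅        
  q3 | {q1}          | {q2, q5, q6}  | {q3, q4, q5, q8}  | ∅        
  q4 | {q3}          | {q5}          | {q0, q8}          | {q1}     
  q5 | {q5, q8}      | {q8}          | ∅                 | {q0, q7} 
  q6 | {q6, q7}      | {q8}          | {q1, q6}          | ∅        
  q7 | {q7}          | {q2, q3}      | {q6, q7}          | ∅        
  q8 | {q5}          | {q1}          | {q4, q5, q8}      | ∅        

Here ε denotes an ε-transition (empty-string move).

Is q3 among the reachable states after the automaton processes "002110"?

Start: ε-closure({q0}) = {q0, q8}.
Read '0': {q0, q8} → {q0, q1, q4, q5, q7, q8}.
Read '0': {q0, q1, q4, q5, q7, q8} → {q0, q1, q2, q3, q4, q5, q7, q8}.
Read '2': {q0, q1, q2, q3, q4, q5, q7, q8} → {q0, q1, q2, q3, q4, q5, q6, q7, q8}.
Read '1': {q0, q1, q2, q3, q4, q5, q6, q7, q8} → {q0, q1, q2, q3, q4, q5, q6, q7, q8}.
Read '1': {q0, q1, q2, q3, q4, q5, q6, q7, q8} → {q0, q1, q2, q3, q4, q5, q6, q7, q8}.
Read '0': {q0, q1, q2, q3, q4, q5, q6, q7, q8} → {q0, q1, q2, q3, q4, q5, q6, q7, q8}.
State q3 is in {q0, q1, q2, q3, q4, q5, q6, q7, q8}.

Yes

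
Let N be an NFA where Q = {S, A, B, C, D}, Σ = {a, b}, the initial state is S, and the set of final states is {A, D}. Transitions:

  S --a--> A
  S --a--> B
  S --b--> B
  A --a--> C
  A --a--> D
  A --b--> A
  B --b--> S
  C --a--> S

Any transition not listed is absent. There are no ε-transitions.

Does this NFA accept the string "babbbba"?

No

Start in {S}.
Read 'b': S→{B}; now {B}.
Read 'a': B→∅; now ∅.
The set is empty and remains empty for the remaining 5 symbols.
The final set ∅ contains no accepting state.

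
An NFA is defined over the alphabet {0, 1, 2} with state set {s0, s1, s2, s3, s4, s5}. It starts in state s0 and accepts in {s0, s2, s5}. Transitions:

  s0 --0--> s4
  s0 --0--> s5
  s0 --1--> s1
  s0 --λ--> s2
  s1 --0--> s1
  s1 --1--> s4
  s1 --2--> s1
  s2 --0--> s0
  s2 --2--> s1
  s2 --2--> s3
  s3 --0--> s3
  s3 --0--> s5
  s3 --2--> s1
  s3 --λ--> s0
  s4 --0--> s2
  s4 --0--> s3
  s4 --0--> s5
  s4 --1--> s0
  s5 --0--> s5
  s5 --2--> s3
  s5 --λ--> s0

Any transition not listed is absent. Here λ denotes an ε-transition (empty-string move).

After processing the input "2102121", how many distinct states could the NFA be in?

Start: ε-closure({s0}) = {s0, s2}.
Read '2': {s0, s2} → {s0, s1, s2, s3}.
Read '1': {s0, s1, s2, s3} → {s1, s4}.
Read '0': {s1, s4} → {s0, s1, s2, s3, s5}.
Read '2': {s0, s1, s2, s3, s5} → {s0, s1, s2, s3}.
Read '1': {s0, s1, s2, s3} → {s1, s4}.
Read '2': {s1, s4} → {s1}.
Read '1': {s1} → {s4}.
That set has 1 state.

1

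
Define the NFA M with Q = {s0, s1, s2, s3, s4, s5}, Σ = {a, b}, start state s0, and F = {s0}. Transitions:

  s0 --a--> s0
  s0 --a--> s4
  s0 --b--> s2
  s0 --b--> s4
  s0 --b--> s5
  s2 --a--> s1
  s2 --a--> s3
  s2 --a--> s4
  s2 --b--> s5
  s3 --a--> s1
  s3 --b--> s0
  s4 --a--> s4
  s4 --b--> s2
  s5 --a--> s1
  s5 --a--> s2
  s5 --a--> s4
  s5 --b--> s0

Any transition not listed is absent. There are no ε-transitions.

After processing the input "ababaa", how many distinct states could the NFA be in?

4

Start in {s0}.
Read 'a': s0→{s0, s4}; now {s0, s4}.
Read 'b': s0→{s2, s4, s5}, s4→{s2}; now {s2, s4, s5}.
Read 'a': s2→{s1, s3, s4}, s4→{s4}, s5→{s1, s2, s4}; now {s1, s2, s3, s4}.
Read 'b': s1→∅, s2→{s5}, s3→{s0}, s4→{s2}; now {s0, s2, s5}.
Read 'a': s0→{s0, s4}, s2→{s1, s3, s4}, s5→{s1, s2, s4}; now {s0, s1, s2, s3, s4}.
Read 'a': s0→{s0, s4}, s1→∅, s2→{s1, s3, s4}, s3→{s1}, s4→{s4}; now {s0, s1, s3, s4}.
That set has 4 states.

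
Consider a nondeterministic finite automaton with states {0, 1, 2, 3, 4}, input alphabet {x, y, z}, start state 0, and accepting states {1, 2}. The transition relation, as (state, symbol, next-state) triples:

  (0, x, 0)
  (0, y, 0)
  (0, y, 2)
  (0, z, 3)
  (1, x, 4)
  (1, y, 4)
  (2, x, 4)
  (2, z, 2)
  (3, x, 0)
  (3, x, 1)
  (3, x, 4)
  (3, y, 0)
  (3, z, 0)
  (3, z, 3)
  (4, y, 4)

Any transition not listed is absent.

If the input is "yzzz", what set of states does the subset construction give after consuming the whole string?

Start in {0}.
Read 'y': 0→{0, 2}; now {0, 2}.
Read 'z': 0→{3}, 2→{2}; now {2, 3}.
Read 'z': 2→{2}, 3→{0, 3}; now {0, 2, 3}.
Read 'z': 0→{3}, 2→{2}, 3→{0, 3}; now {0, 2, 3}.

{0, 2, 3}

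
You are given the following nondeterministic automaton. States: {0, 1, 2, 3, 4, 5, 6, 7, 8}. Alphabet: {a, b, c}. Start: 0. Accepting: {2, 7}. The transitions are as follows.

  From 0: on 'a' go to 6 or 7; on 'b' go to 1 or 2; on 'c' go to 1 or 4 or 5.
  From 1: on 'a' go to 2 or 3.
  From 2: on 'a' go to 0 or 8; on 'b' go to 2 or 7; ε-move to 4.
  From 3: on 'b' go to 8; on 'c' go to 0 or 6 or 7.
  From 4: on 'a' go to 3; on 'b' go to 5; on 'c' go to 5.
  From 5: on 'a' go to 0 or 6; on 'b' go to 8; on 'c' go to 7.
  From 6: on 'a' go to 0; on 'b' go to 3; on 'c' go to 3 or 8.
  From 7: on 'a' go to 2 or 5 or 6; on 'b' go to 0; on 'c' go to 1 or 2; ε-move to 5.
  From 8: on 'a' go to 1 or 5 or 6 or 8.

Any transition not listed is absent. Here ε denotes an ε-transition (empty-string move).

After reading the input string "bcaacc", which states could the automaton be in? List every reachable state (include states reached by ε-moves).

{0, 1, 2, 4, 5, 6, 7}

Start in {0}.
Read 'b': {0} → {1, 2, 4}.
Read 'c': {1, 2, 4} → {5}.
Read 'a': {5} → {0, 6}.
Read 'a': {0, 6} → {0, 5, 6, 7}.
Read 'c': {0, 5, 6, 7} → {1, 2, 3, 4, 5, 7, 8}.
Read 'c': {1, 2, 3, 4, 5, 7, 8} → {0, 1, 2, 4, 5, 6, 7}.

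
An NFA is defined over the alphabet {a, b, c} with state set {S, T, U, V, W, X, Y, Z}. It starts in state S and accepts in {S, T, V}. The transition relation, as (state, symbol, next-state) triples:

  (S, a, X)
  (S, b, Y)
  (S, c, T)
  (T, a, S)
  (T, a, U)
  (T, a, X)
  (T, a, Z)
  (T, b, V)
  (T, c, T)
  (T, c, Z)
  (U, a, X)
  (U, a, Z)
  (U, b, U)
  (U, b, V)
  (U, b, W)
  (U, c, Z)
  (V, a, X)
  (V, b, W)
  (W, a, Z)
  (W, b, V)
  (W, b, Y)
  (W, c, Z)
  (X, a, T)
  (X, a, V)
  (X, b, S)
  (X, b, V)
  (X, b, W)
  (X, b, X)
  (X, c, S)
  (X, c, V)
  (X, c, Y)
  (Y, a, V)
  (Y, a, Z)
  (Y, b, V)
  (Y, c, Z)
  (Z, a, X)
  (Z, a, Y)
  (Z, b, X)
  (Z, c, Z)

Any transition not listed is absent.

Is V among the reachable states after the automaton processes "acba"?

Yes

Start in {S}.
Read 'a': {S} → {X}.
Read 'c': {X} → {S, V, Y}.
Read 'b': {S, V, Y} → {V, W, Y}.
Read 'a': {V, W, Y} → {V, X, Z}.
State V is in {V, X, Z}.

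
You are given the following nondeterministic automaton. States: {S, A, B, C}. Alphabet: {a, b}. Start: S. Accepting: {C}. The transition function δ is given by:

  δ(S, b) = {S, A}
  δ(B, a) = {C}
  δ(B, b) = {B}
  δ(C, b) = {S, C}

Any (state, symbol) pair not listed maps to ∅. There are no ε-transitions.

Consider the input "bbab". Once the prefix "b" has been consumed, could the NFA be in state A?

Yes

Start in {S}.
Read 'b': {S} → {S, A}.
State A is in {S, A}.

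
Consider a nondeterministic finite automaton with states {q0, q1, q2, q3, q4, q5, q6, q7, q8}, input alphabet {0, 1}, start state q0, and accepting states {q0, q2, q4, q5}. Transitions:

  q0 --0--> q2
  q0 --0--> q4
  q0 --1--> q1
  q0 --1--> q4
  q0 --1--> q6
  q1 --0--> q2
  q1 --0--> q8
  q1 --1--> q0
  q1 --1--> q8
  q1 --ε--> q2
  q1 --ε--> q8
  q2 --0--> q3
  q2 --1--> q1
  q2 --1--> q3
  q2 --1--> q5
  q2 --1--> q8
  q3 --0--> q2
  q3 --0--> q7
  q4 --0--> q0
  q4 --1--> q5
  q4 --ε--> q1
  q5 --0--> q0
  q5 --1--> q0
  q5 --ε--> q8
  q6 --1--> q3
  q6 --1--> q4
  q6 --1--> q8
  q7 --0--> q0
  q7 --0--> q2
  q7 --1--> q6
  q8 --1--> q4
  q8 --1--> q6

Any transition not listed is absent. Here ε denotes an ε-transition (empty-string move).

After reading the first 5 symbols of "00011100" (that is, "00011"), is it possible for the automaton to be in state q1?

Yes

Start in {q0}.
Read '0': {q0} → {q1, q2, q4, q8}.
Read '0': {q1, q2, q4, q8} → {q0, q2, q3, q8}.
Read '0': {q0, q2, q3, q8} → {q1, q2, q3, q4, q7, q8}.
Read '1': {q1, q2, q3, q4, q7, q8} → {q0, q1, q2, q3, q4, q5, q6, q8}.
Read '1': {q0, q1, q2, q3, q4, q5, q6, q8} → {q0, q1, q2, q3, q4, q5, q6, q8}.
State q1 is in {q0, q1, q2, q3, q4, q5, q6, q8}.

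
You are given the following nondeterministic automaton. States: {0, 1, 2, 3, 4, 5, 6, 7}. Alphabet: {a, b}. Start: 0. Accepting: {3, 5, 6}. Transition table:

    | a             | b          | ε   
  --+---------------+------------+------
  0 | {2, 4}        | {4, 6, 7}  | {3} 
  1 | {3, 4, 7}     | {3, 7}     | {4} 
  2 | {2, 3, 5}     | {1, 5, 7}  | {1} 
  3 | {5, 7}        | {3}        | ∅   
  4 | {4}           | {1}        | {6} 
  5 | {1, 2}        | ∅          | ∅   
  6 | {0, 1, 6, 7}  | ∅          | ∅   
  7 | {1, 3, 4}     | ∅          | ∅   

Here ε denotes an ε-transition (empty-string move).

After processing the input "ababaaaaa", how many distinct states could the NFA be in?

Start: ε-closure({0}) = {0, 3}.
Read 'a': 0→{2, 4}, 3→{5, 7}; union {2, 4, 5, 7}; ε-closure = {1, 2, 4, 5, 6, 7}.
Read 'b': 1→{3, 7}, 2→{1, 5, 7}, 4→{1}, 5→∅, 6→∅, 7→∅; union {1, 3, 5, 7}; ε-closure = {1, 3, 4, 5, 6, 7}.
Read 'a': 1→{3, 4, 7}, 3→{5, 7}, 4→{4}, 5→{1, 2}, 6→{0, 1, 6, 7}, 7→{1, 3, 4}; now {0, 1, 2, 3, 4, 5, 6, 7}.
Read 'b': 0→{4, 6, 7}, 1→{3, 7}, 2→{1, 5, 7}, 3→{3}, 4→{1}, 5→∅, 6→∅, 7→∅; now {1, 3, 4, 5, 6, 7}.
Read 'a': 1→{3, 4, 7}, 3→{5, 7}, 4→{4}, 5→{1, 2}, 6→{0, 1, 6, 7}, 7→{1, 3, 4}; now {0, 1, 2, 3, 4, 5, 6, 7}.
Read 'a': 0→{2, 4}, 1→{3, 4, 7}, 2→{2, 3, 5}, 3→{5, 7}, 4→{4}, 5→{1, 2}, 6→{0, 1, 6, 7}, 7→{1, 3, 4}; now {0, 1, 2, 3, 4, 5, 6, 7}.
Read 'a': 0→{2, 4}, 1→{3, 4, 7}, 2→{2, 3, 5}, 3→{5, 7}, 4→{4}, 5→{1, 2}, 6→{0, 1, 6, 7}, 7→{1, 3, 4}; now {0, 1, 2, 3, 4, 5, 6, 7}.
Read 'a': 0→{2, 4}, 1→{3, 4, 7}, 2→{2, 3, 5}, 3→{5, 7}, 4→{4}, 5→{1, 2}, 6→{0, 1, 6, 7}, 7→{1, 3, 4}; now {0, 1, 2, 3, 4, 5, 6, 7}.
Read 'a': 0→{2, 4}, 1→{3, 4, 7}, 2→{2, 3, 5}, 3→{5, 7}, 4→{4}, 5→{1, 2}, 6→{0, 1, 6, 7}, 7→{1, 3, 4}; now {0, 1, 2, 3, 4, 5, 6, 7}.
That set has 8 states.

8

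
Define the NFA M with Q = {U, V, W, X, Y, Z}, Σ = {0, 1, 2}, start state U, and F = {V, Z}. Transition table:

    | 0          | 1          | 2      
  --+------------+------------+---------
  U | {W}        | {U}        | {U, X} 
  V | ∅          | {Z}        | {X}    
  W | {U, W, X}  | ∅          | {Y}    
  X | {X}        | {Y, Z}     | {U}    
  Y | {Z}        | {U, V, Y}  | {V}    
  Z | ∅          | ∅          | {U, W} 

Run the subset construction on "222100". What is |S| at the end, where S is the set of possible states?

Start in {U}.
Read '2': {U} → {U, X}.
Read '2': {U, X} → {U, X}.
Read '2': {U, X} → {U, X}.
Read '1': {U, X} → {U, Y, Z}.
Read '0': {U, Y, Z} → {W, Z}.
Read '0': {W, Z} → {U, W, X}.
That set has 3 states.

3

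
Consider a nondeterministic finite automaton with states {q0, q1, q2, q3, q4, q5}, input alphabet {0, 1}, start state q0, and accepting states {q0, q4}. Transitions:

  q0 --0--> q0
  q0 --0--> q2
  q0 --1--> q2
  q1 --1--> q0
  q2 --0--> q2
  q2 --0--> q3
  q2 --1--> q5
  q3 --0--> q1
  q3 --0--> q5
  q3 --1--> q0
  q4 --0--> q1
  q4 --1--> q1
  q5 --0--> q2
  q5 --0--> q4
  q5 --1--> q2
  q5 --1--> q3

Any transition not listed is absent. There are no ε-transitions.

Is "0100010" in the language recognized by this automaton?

Start in {q0}.
Read '0': q0→{q0, q2}; now {q0, q2}.
Read '1': q0→{q2}, q2→{q5}; now {q2, q5}.
Read '0': q2→{q2, q3}, q5→{q2, q4}; now {q2, q3, q4}.
Read '0': q2→{q2, q3}, q3→{q1, q5}, q4→{q1}; now {q1, q2, q3, q5}.
Read '0': q1→∅, q2→{q2, q3}, q3→{q1, q5}, q5→{q2, q4}; now {q1, q2, q3, q4, q5}.
Read '1': q1→{q0}, q2→{q5}, q3→{q0}, q4→{q1}, q5→{q2, q3}; now {q0, q1, q2, q3, q5}.
Read '0': q0→{q0, q2}, q1→∅, q2→{q2, q3}, q3→{q1, q5}, q5→{q2, q4}; now {q0, q1, q2, q3, q4, q5}.
The final set {q0, q1, q2, q3, q4, q5} contains the accepting states q0, q4.

Yes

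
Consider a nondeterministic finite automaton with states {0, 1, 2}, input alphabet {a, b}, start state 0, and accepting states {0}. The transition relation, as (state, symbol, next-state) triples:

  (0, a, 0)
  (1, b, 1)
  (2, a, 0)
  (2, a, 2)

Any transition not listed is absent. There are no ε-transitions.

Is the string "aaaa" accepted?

Yes

Start in {0}.
Read 'a': 0→{0}; now {0}.
Read 'a': 0→{0}; now {0}.
Read 'a': 0→{0}; now {0}.
Read 'a': 0→{0}; now {0}.
The final set {0} contains the accepting state 0.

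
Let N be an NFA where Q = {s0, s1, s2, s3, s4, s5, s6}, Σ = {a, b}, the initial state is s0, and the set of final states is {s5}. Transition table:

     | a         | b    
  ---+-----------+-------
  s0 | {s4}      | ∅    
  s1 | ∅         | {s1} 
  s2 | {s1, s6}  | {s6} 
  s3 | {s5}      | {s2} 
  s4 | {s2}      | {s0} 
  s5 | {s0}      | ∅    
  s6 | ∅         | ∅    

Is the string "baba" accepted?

Start in {s0}.
Read 'b': s0→∅; now ∅.
The set is empty and remains empty for the remaining 3 symbols.
The final set ∅ contains no accepting state.

No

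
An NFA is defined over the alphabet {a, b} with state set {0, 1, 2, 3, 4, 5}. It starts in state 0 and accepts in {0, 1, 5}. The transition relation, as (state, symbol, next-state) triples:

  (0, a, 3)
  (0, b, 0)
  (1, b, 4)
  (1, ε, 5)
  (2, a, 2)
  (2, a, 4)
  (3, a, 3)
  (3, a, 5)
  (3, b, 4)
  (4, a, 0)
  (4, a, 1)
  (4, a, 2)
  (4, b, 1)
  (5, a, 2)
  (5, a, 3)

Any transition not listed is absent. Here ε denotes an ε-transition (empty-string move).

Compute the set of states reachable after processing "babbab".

{4}

Start in {0}.
Read 'b': 0→{0}; now {0}.
Read 'a': 0→{3}; now {3}.
Read 'b': 3→{4}; now {4}.
Read 'b': 4→{1}; union {1}; ε-closure = {1, 5}.
Read 'a': 1→∅, 5→{2, 3}; now {2, 3}.
Read 'b': 2→∅, 3→{4}; now {4}.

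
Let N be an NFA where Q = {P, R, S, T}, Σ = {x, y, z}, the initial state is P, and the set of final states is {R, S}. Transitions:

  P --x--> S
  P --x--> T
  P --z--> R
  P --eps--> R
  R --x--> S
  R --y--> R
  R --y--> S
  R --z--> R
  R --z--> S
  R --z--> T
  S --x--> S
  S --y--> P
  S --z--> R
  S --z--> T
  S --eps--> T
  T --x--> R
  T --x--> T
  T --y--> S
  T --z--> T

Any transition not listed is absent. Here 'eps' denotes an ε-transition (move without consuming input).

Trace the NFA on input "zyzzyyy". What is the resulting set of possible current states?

{P, R, S, T}

Start: ε-closure({P}) = {P, R}.
Read 'z': P→{R}, R→{R, S, T}; now {R, S, T}.
Read 'y': R→{R, S}, S→{P}, T→{S}; union {P, R, S}; ε-closure = {P, R, S, T}.
Read 'z': P→{R}, R→{R, S, T}, S→{R, T}, T→{T}; now {R, S, T}.
Read 'z': R→{R, S, T}, S→{R, T}, T→{T}; now {R, S, T}.
Read 'y': R→{R, S}, S→{P}, T→{S}; union {P, R, S}; ε-closure = {P, R, S, T}.
Read 'y': P→∅, R→{R, S}, S→{P}, T→{S}; union {P, R, S}; ε-closure = {P, R, S, T}.
Read 'y': P→∅, R→{R, S}, S→{P}, T→{S}; union {P, R, S}; ε-closure = {P, R, S, T}.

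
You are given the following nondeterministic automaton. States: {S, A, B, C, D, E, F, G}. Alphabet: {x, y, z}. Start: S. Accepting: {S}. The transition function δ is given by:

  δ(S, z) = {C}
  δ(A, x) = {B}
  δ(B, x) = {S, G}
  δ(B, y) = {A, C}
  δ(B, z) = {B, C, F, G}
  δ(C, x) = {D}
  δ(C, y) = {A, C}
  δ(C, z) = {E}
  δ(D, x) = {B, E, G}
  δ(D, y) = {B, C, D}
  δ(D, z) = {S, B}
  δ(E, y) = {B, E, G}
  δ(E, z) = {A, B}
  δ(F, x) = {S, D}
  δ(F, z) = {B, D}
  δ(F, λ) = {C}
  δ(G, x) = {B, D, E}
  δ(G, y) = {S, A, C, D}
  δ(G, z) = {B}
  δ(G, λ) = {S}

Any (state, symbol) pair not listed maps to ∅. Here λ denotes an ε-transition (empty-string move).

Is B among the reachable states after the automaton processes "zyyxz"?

Yes

Start in {S}.
Read 'z': {S} → {C}.
Read 'y': {C} → {A, C}.
Read 'y': {A, C} → {A, C}.
Read 'x': {A, C} → {B, D}.
Read 'z': {B, D} → {S, B, C, F, G}.
State B is in {S, B, C, F, G}.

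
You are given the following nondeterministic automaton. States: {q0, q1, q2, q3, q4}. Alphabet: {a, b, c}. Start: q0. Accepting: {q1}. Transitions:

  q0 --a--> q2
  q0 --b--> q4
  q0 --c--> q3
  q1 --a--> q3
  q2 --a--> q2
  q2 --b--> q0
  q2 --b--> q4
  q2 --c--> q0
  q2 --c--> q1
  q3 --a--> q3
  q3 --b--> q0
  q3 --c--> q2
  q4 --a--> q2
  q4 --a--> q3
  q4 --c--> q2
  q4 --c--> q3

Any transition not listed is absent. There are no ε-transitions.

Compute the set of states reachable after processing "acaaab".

Start in {q0}.
Read 'a': {q0} → {q2}.
Read 'c': {q2} → {q0, q1}.
Read 'a': {q0, q1} → {q2, q3}.
Read 'a': {q2, q3} → {q2, q3}.
Read 'a': {q2, q3} → {q2, q3}.
Read 'b': {q2, q3} → {q0, q4}.

{q0, q4}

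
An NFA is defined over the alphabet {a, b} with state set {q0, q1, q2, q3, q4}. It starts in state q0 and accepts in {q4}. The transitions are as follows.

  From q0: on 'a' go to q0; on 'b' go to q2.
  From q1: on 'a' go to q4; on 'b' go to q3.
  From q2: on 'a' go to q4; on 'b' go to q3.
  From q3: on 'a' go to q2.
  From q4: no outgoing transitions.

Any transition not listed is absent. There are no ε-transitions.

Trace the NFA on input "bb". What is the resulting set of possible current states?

{q3}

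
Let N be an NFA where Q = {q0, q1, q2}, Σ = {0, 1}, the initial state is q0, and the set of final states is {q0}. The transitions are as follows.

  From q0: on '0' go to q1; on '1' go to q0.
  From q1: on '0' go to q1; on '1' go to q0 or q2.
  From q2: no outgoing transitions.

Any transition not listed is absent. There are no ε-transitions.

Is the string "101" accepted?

Start in {q0}.
Read '1': q0→{q0}; now {q0}.
Read '0': q0→{q1}; now {q1}.
Read '1': q1→{q0, q2}; now {q0, q2}.
The final set {q0, q2} contains the accepting state q0.

Yes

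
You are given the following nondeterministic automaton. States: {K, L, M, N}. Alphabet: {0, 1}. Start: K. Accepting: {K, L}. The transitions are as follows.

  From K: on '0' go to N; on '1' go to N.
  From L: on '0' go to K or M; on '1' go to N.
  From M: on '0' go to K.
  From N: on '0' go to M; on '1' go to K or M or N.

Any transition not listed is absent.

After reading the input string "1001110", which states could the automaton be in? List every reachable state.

Start in {K}.
Read '1': K→{N}; now {N}.
Read '0': N→{M}; now {M}.
Read '0': M→{K}; now {K}.
Read '1': K→{N}; now {N}.
Read '1': N→{K, M, N}; now {K, M, N}.
Read '1': K→{N}, M→∅, N→{K, M, N}; now {K, M, N}.
Read '0': K→{N}, M→{K}, N→{M}; now {K, M, N}.

{K, M, N}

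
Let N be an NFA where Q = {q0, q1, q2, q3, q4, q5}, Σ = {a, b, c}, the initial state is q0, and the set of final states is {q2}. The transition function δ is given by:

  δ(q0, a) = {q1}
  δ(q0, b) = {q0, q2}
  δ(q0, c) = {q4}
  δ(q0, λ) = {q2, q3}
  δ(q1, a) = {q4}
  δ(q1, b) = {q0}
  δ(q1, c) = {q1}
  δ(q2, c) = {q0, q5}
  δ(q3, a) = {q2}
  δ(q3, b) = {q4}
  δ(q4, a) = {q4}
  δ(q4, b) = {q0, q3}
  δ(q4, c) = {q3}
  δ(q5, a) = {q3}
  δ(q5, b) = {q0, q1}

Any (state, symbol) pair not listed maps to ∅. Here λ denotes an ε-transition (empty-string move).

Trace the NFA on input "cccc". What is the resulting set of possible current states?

Start: ε-closure({q0}) = {q0, q2, q3}.
Read 'c': {q0, q2, q3} → {q0, q2, q3, q4, q5}.
Read 'c': {q0, q2, q3, q4, q5} → {q0, q2, q3, q4, q5}.
Read 'c': {q0, q2, q3, q4, q5} → {q0, q2, q3, q4, q5}.
Read 'c': {q0, q2, q3, q4, q5} → {q0, q2, q3, q4, q5}.

{q0, q2, q3, q4, q5}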